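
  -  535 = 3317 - 3852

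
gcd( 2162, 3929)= 1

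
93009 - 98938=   -  5929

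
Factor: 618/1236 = 1/2=2^( - 1 ) 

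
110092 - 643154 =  - 533062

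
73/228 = 73/228 = 0.32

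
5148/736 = 1287/184  =  6.99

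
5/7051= 5/7051 = 0.00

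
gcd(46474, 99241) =1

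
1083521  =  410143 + 673378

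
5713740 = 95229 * 60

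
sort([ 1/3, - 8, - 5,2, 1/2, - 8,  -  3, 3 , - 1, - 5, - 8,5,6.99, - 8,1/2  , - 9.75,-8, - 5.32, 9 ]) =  [ - 9.75, - 8, - 8, - 8,-8,- 8, - 5.32, - 5, - 5, - 3,-1,1/3, 1/2,1/2, 2, 3,5, 6.99, 9]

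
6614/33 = 6614/33 =200.42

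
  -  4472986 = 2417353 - 6890339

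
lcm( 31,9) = 279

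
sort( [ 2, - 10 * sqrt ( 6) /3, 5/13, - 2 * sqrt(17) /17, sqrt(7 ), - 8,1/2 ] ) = [ - 10* sqrt( 6)/3, - 8, - 2 * sqrt( 17 ) /17 , 5/13, 1/2, 2, sqrt(7)]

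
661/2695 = 661/2695  =  0.25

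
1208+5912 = 7120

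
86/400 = 43/200 = 0.21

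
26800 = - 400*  ( - 67 )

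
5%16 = 5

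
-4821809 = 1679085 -6500894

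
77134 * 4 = 308536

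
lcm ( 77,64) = 4928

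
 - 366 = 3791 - 4157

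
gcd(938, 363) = 1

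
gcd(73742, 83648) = 2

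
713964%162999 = 61968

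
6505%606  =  445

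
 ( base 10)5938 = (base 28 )7g2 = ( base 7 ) 23212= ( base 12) 352a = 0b1011100110010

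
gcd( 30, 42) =6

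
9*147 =1323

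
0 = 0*1713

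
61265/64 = 957 + 17/64 = 957.27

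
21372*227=4851444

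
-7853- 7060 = -14913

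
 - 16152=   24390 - 40542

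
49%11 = 5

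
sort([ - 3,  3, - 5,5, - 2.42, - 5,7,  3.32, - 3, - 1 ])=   [ - 5, - 5, - 3, - 3, - 2.42, - 1 , 3,3.32,5,7]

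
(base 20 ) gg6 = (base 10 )6726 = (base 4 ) 1221012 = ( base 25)AJ1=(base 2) 1101001000110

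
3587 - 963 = 2624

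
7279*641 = 4665839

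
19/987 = 19/987 = 0.02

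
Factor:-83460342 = - 2^1*3^1*7^1* 1987151^1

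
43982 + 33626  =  77608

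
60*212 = 12720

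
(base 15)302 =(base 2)1010100101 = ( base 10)677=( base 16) 2A5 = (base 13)401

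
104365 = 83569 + 20796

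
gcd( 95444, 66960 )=4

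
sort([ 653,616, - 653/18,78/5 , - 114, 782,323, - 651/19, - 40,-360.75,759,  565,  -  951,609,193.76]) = [ - 951 ,- 360.75, -114, -40, - 653/18,-651/19,78/5,193.76, 323,565,609,616, 653,759,782] 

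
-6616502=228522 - 6845024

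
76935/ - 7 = -10991 + 2/7= - 10990.71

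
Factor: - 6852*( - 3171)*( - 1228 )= - 26681605776 = -2^4*3^2*7^1 * 151^1*307^1*571^1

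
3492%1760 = 1732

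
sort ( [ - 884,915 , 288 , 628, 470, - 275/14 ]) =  [ - 884, - 275/14,288 , 470, 628,  915]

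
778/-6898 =-389/3449 = -0.11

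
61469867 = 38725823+22744044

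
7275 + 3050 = 10325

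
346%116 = 114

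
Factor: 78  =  2^1*3^1*13^1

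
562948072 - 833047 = 562115025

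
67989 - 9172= 58817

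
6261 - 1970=4291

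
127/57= 127/57 = 2.23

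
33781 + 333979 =367760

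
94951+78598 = 173549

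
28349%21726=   6623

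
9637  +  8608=18245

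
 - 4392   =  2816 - 7208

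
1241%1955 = 1241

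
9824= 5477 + 4347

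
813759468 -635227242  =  178532226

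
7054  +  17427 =24481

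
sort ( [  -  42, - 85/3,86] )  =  [ - 42, - 85/3, 86] 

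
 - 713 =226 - 939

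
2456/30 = 1228/15 = 81.87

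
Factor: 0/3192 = 0= 0^1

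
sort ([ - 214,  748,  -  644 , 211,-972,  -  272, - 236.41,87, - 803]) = [-972, - 803,-644, - 272,- 236.41, -214,  87,211,  748]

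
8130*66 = 536580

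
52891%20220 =12451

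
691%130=41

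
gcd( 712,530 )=2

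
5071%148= 39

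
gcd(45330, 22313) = 1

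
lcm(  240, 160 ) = 480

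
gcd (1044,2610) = 522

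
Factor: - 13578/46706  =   - 3^1*11^( - 2 )*31^1*73^1*193^( - 1) = - 6789/23353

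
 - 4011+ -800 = - 4811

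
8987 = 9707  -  720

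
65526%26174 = 13178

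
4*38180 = 152720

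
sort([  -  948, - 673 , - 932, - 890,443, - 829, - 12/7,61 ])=[ - 948, - 932,- 890,-829, - 673, - 12/7, 61, 443 ] 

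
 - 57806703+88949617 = 31142914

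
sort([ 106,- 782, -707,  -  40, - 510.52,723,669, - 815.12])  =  [  -  815.12,  -  782, - 707, - 510.52, -40,106, 669, 723]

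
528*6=3168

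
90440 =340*266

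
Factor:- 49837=-19^1*43^1 * 61^1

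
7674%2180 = 1134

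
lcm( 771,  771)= 771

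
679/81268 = 679/81268 = 0.01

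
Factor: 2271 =3^1 * 757^1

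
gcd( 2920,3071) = 1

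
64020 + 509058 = 573078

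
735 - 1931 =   -  1196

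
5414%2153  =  1108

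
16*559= 8944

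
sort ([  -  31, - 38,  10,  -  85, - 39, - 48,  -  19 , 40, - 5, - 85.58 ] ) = [ - 85.58, - 85, - 48  , - 39, - 38, - 31, - 19, - 5, 10, 40] 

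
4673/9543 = 4673/9543 = 0.49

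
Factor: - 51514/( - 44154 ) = 3^ ( - 2 )*11^( - 1 )*43^1* 223^( - 1 )*599^1 = 25757/22077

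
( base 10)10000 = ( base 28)CL4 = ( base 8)23420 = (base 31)aci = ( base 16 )2710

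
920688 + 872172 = 1792860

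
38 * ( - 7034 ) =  - 267292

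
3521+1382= 4903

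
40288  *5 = 201440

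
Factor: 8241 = 3^1*41^1*67^1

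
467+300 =767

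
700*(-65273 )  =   -45691100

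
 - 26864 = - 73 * 368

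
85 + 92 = 177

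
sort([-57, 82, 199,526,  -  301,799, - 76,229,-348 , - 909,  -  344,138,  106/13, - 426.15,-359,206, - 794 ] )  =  [ - 909, - 794,- 426.15, - 359, - 348,-344, - 301, - 76,-57,106/13,82,138 , 199,206,229,526 , 799]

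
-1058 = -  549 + - 509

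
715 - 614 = 101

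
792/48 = 16+1/2 = 16.50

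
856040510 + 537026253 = 1393066763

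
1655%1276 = 379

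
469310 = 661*710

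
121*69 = 8349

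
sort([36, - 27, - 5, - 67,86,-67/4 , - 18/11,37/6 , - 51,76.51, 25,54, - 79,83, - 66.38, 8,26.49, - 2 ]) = [ - 79 , - 67, - 66.38, - 51, - 27, - 67/4, - 5,-2,  -  18/11, 37/6, 8 , 25  ,  26.49,36,54,76.51,83,86]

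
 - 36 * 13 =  -468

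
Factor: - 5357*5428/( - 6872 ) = 2^ ( - 1) *11^1*23^1 * 59^1*487^1*859^( -1) = 7269449/1718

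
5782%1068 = 442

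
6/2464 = 3/1232=0.00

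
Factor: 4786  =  2^1*2393^1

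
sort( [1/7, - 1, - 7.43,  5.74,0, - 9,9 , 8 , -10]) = [-10, - 9, - 7.43 , - 1, 0, 1/7, 5.74,8 , 9] 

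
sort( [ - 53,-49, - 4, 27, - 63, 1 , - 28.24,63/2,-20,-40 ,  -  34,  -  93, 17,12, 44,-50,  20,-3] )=[  -  93,  -  63,  -  53,-50, - 49,  -  40, -34, - 28.24,-20,  -  4,  -  3 , 1,12, 17,20, 27,63/2, 44]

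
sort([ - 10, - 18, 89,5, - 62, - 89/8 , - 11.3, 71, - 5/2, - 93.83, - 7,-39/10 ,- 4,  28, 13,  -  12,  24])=[ -93.83, - 62,-18, - 12, - 11.3, - 89/8 , - 10, - 7, - 4,- 39/10, -5/2,5,  13, 24,28,  71, 89]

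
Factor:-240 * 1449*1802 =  - 2^5*  3^3  *  5^1*7^1*17^1 *23^1  *53^1 =-  626663520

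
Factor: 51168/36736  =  2^(-2) * 3^1*7^ ( - 1 )* 13^1 = 39/28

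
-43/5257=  - 1+5214/5257  =  -0.01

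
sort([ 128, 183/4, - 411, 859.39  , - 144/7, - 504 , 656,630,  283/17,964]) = [ - 504 , - 411, - 144/7,283/17,183/4,128,630 , 656,859.39,964]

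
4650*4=18600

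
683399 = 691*989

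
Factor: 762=2^1*3^1 * 127^1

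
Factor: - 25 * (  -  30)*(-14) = - 10500  =  - 2^2 * 3^1*5^3*7^1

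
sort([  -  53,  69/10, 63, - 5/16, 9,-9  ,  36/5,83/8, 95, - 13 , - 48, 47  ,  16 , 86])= [  -  53, - 48, - 13 , - 9,-5/16,69/10, 36/5, 9,83/8, 16,47,  63,  86, 95 ]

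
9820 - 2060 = 7760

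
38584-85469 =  - 46885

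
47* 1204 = 56588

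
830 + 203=1033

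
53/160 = 53/160 = 0.33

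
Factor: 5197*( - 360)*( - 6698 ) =2^4*3^2*5^1*17^1*197^1*5197^1 = 12531422160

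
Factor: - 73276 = -2^2*7^1*2617^1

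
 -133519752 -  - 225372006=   91852254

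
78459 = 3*26153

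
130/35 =3 + 5/7 = 3.71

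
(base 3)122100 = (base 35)DD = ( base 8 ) 724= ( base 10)468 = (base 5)3333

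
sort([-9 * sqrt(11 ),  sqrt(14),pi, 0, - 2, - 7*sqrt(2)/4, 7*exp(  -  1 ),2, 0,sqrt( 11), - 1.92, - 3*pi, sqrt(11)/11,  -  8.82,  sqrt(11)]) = [ - 9*sqrt(11), - 3*pi, - 8.82 , -7*sqrt( 2)/4,  -  2, - 1.92, 0, 0,sqrt(11)/11,2,7*exp( - 1 ), pi,sqrt( 11),sqrt(11 ),sqrt(14) ]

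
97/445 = 97/445 = 0.22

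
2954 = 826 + 2128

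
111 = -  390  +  501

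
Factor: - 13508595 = -3^2*5^1*300191^1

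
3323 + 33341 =36664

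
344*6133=2109752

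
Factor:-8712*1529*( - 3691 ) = 2^3*3^2*11^3*139^1*3691^1 = 49166511768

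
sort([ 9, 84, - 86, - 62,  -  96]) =[ - 96, - 86, - 62, 9,  84 ]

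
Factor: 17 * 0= 0= 0^1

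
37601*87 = 3271287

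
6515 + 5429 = 11944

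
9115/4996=1+ 4119/4996= 1.82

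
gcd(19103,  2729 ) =2729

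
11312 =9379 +1933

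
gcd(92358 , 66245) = 1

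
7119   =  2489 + 4630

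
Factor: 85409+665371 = 750780 = 2^2*3^2 *5^1 *43^1*97^1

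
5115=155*33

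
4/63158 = 2/31579 = 0.00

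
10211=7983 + 2228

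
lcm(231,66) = 462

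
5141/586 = 8 + 453/586= 8.77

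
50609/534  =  50609/534=94.77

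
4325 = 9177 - 4852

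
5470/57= 5470/57 = 95.96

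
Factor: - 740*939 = -2^2*3^1*5^1*37^1*313^1  =  - 694860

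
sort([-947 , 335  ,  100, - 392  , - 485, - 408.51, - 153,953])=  [ - 947 , - 485, - 408.51, - 392,- 153,100,  335, 953]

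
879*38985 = 34267815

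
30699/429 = 71+80/143 = 71.56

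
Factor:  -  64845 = -3^2 * 5^1*11^1*131^1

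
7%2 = 1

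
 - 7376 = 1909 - 9285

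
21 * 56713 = 1190973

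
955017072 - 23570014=931447058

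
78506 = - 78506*( - 1)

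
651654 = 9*72406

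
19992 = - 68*( - 294)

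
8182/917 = 8182/917 = 8.92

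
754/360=2+17/180 = 2.09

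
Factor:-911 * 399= - 363489 = - 3^1*7^1*19^1*911^1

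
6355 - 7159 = -804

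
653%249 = 155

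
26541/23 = 26541/23   =  1153.96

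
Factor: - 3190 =  -  2^1*5^1*11^1*29^1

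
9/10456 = 9/10456 =0.00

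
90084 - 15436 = 74648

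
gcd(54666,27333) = 27333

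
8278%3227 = 1824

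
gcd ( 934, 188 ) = 2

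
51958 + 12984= 64942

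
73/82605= 73/82605 = 0.00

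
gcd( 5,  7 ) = 1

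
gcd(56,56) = 56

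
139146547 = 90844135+48302412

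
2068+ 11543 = 13611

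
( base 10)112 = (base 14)80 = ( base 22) 52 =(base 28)40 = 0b1110000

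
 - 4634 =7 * (  -  662 ) 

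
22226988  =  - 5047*( - 4404 ) 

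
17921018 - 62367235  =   - 44446217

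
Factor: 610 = 2^1* 5^1*61^1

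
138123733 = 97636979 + 40486754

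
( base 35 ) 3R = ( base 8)204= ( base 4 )2010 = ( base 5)1012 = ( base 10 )132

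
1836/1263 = 1 + 191/421= 1.45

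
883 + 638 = 1521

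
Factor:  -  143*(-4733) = 676819  =  11^1*13^1*4733^1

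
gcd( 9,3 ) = 3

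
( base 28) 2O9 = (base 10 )2249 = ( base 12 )1375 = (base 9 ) 3068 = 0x8C9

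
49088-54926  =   - 5838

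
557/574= 557/574= 0.97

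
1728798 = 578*2991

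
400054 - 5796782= - 5396728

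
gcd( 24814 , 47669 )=653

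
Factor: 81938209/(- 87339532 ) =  - 2^( - 2)*7^(  -  1)*29^(-2)*1993^1*3709^( - 1)*41113^1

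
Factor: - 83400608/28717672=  - 10425076/3589709 = - 2^2 *2606269^1* 3589709^ ( - 1) 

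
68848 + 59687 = 128535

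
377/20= 18 + 17/20 =18.85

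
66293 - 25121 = 41172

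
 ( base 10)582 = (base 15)28c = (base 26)MA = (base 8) 1106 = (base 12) 406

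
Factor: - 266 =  - 2^1*7^1*19^1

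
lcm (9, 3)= 9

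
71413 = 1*71413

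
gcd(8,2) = 2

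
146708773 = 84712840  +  61995933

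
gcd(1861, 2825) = 1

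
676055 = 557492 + 118563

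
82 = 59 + 23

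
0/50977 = 0= 0.00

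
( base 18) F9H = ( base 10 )5039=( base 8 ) 11657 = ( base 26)7BL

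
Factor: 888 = 2^3 * 3^1*37^1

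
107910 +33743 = 141653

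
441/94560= 147/31520  =  0.00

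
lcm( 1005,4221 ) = 21105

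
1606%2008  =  1606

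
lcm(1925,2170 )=119350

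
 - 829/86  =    -  829/86 =-  9.64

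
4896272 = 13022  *376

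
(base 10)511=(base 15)241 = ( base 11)425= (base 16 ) 1FF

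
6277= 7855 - 1578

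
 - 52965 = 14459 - 67424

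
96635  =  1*96635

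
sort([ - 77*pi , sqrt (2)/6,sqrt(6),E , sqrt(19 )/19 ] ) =[ - 77*pi , sqrt( 19 )/19  ,  sqrt(2)/6, sqrt(6),E]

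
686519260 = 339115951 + 347403309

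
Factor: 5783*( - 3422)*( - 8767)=2^1*11^1*29^1*59^1*797^1*5783^1 = 173493897742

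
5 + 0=5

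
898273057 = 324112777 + 574160280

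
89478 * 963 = 86167314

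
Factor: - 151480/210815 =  - 30296/42163 = - 2^3*7^1*11^( - 1) * 541^1*3833^( - 1) 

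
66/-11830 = -1 + 5882/5915 = -0.01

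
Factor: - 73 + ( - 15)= -88 = - 2^3*11^1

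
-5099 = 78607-83706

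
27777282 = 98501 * 282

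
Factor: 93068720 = 2^4*5^1*449^1*2591^1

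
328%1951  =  328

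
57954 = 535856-477902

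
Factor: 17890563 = 3^1 * 2203^1 * 2707^1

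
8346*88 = 734448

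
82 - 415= - 333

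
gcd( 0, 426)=426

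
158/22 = 79/11 = 7.18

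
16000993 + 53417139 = 69418132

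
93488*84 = 7852992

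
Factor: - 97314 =-2^1*3^1*7^2 *331^1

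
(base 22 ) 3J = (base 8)125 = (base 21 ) 41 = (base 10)85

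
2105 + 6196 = 8301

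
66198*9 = 595782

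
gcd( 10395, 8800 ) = 55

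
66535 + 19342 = 85877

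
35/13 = 35/13 =2.69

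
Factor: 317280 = 2^5* 3^1*5^1*661^1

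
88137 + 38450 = 126587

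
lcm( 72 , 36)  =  72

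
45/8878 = 45/8878 = 0.01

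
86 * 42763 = 3677618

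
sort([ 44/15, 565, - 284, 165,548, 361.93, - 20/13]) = [-284, - 20/13,44/15,165, 361.93,548, 565]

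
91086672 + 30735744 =121822416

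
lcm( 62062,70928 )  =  496496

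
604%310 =294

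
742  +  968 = 1710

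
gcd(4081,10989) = 11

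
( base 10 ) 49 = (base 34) 1F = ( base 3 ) 1211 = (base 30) 1J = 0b110001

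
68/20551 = 68/20551 = 0.00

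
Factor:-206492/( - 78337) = 572/217 = 2^2*7^( -1) * 11^1 *13^1*31^(-1)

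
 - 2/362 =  - 1/181 = - 0.01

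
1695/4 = 1695/4 =423.75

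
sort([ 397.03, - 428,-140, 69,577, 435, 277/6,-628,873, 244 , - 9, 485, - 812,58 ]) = [ - 812 ,  -  628, - 428, - 140, - 9, 277/6, 58, 69, 244,  397.03, 435,485,577,873 ]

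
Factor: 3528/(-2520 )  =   - 5^( - 1 )*7^1 = -7/5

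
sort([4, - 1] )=[ - 1, 4]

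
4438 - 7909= - 3471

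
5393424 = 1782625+3610799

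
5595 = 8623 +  - 3028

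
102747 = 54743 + 48004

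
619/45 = 13 + 34/45=   13.76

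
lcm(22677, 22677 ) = 22677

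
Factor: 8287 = 8287^1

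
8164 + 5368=13532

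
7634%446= 52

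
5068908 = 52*97479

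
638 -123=515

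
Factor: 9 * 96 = 2^5*3^3 =864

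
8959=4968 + 3991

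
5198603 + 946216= 6144819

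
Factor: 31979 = 113^1*283^1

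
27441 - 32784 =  - 5343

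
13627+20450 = 34077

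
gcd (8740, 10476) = 4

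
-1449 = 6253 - 7702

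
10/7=1 + 3/7 =1.43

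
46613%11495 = 633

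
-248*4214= -1045072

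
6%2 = 0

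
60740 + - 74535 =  - 13795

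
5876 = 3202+2674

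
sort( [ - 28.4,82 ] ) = [ -28.4, 82]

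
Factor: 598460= 2^2*5^1*23^1*1301^1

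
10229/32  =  10229/32 = 319.66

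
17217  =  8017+9200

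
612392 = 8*76549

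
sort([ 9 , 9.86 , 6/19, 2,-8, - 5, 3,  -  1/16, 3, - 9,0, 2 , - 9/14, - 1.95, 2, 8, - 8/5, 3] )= [  -  9, - 8,- 5, - 1.95, -8/5 , - 9/14,-1/16,0,6/19 , 2,  2,  2,  3,3,3,8,  9, 9.86] 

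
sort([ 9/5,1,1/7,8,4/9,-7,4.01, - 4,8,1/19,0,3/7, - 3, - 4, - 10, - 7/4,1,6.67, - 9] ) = [  -  10, - 9,- 7, - 4,-4, - 3, - 7/4,  0, 1/19,1/7 , 3/7, 4/9,1, 1,9/5, 4.01, 6.67,8,8 ] 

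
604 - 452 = 152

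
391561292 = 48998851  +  342562441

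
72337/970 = 74+557/970= 74.57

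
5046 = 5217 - 171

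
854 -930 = -76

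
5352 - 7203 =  - 1851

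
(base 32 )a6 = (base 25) D1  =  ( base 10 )326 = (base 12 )232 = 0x146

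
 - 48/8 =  - 6 = - 6.00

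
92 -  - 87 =179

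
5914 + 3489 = 9403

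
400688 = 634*632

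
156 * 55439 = 8648484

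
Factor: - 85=-5^1 * 17^1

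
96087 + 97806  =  193893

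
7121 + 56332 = 63453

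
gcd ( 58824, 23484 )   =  228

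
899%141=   53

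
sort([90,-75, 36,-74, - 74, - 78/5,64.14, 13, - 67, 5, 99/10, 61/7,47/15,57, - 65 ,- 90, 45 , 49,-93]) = [-93,-90, - 75,-74,-74, - 67,-65,-78/5,47/15,  5  ,  61/7,99/10,  13,36, 45,49, 57,64.14,90]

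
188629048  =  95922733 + 92706315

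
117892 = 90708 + 27184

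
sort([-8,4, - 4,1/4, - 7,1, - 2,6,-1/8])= [ - 8, - 7, - 4, - 2,- 1/8,1/4,1,4 , 6]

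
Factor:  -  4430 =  - 2^1*5^1*443^1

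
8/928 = 1/116= 0.01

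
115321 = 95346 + 19975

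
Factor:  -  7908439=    - 7^1*11^2* 9337^1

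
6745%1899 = 1048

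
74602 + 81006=155608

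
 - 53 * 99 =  - 5247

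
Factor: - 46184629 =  - 541^1 * 85369^1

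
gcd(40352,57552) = 16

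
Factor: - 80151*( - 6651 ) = 533084301=3^3*739^1*26717^1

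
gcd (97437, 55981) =1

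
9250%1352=1138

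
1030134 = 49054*21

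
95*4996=474620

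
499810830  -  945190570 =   -  445379740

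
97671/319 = 306+57/319 = 306.18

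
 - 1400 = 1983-3383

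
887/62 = 887/62 = 14.31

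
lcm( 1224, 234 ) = 15912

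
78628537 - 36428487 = 42200050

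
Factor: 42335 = 5^1*8467^1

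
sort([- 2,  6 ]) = [-2, 6]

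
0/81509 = 0 = 0.00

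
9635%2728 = 1451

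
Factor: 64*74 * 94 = 445184 = 2^8*37^1*47^1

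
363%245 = 118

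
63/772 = 63/772 = 0.08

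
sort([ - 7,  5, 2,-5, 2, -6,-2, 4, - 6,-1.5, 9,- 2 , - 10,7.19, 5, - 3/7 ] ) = [-10,-7, -6 , -6,  -  5, - 2,  -  2, -1.5,  -  3/7,2, 2, 4, 5,5, 7.19, 9]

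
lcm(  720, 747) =59760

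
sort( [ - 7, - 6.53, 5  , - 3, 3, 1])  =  [ - 7, - 6.53, - 3, 1, 3, 5]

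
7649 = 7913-264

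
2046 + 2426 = 4472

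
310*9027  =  2798370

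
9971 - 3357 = 6614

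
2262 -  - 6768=9030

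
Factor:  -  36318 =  - 2^1*3^1*6053^1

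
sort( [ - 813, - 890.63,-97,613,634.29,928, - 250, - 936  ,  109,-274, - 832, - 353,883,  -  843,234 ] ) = [ - 936,-890.63, - 843, - 832,- 813, - 353, - 274, - 250 , - 97, 109,234,613 , 634.29,  883,928] 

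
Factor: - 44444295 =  - 3^4 * 5^1*7^1*61^1*257^1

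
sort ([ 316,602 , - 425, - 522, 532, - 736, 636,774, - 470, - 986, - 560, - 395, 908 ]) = [ - 986, - 736,-560, - 522,-470, - 425, - 395, 316, 532,  602,  636,  774, 908]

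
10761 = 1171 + 9590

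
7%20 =7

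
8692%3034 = 2624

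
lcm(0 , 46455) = 0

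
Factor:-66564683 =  - 661^1 * 100703^1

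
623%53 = 40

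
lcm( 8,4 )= 8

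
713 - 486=227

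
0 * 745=0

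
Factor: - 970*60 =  - 2^3*3^1 * 5^2*97^1 = - 58200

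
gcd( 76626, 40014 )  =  162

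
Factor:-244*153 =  - 2^2*3^2*17^1*61^1 = - 37332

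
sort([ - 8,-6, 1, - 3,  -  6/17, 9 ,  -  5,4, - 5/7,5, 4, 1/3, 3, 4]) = [ - 8, - 6,  -  5, - 3, - 5/7, - 6/17,  1/3, 1,3, 4, 4,  4, 5, 9]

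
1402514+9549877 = 10952391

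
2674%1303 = 68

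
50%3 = 2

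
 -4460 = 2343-6803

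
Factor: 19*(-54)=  - 1026 = - 2^1*3^3*19^1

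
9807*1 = 9807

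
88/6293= 88/6293 = 0.01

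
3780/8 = 945/2 = 472.50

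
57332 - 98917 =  - 41585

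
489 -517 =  - 28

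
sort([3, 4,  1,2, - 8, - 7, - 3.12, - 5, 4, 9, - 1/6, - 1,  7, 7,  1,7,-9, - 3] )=[ - 9, - 8, - 7 , - 5 , - 3.12,-3, - 1,-1/6, 1, 1,2, 3,4, 4, 7, 7,7, 9 ]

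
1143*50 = 57150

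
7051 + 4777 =11828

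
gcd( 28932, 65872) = 4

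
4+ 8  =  12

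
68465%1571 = 912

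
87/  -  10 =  - 9 +3/10 = - 8.70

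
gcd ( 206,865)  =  1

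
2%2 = 0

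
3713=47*79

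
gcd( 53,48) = 1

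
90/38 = 2 + 7/19= 2.37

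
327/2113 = 327/2113 = 0.15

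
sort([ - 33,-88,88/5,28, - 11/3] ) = [ - 88, - 33, - 11/3,88/5,  28] 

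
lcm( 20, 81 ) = 1620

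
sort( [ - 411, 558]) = [ - 411, 558 ]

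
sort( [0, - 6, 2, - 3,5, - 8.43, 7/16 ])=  [ - 8.43,-6, - 3 , 0,  7/16 , 2, 5]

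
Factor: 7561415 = 5^1*1512283^1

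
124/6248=31/1562 =0.02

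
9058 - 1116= 7942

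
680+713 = 1393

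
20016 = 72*278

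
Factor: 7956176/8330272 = 497261/520642 =2^( - 1) * 17^( - 1 ) * 15313^( - 1)*497261^1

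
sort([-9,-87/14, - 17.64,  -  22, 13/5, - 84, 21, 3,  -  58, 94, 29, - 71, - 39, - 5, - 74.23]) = [ - 84, - 74.23 ,-71, - 58, - 39,  -  22, - 17.64, - 9, - 87/14, - 5,13/5,3, 21, 29, 94] 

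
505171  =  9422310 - 8917139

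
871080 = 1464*595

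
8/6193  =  8/6193 = 0.00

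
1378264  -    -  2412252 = 3790516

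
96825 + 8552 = 105377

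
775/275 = 2 + 9/11 = 2.82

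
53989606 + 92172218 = 146161824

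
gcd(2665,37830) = 65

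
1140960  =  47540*24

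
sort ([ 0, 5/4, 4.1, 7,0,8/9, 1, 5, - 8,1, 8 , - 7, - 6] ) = [ - 8,-7,- 6, 0,0, 8/9, 1,1 , 5/4 , 4.1, 5, 7, 8]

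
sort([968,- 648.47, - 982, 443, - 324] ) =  [ - 982, - 648.47, - 324, 443,968 ]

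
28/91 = 4/13 =0.31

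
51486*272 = 14004192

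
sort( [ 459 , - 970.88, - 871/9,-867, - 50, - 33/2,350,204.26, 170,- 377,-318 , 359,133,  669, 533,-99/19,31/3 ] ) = [- 970.88,-867, - 377, - 318,-871/9 ,-50, - 33/2,-99/19 , 31/3,133,170,204.26 , 350, 359,459, 533, 669]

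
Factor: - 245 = -5^1*7^2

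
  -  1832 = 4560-6392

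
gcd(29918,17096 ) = 4274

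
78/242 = 39/121= 0.32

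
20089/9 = 2232 + 1/9 =2232.11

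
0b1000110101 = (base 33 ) H4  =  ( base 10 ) 565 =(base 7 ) 1435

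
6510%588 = 42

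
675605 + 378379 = 1053984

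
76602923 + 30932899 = 107535822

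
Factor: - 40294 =  -  2^1* 20147^1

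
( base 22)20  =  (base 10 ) 44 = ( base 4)230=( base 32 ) 1c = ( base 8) 54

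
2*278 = 556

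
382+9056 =9438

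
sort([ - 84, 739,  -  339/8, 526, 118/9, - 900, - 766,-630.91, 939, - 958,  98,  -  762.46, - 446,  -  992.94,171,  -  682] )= [ - 992.94, - 958, - 900 ,  -  766 , - 762.46, - 682,  -  630.91, -446,  -  84, - 339/8, 118/9, 98 , 171, 526,739,939] 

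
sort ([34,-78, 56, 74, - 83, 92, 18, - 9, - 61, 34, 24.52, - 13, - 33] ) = [-83,  -  78 , - 61, - 33, - 13, - 9, 18, 24.52,  34, 34, 56,74, 92] 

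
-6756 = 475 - 7231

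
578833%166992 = 77857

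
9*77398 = 696582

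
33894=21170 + 12724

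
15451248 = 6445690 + 9005558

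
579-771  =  - 192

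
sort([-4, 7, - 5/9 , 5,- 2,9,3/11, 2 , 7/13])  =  [- 4, - 2, - 5/9 , 3/11, 7/13, 2, 5,  7,9]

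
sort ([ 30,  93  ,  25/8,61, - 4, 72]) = [ - 4,25/8,30,61,  72,93 ] 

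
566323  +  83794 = 650117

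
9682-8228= 1454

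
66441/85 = 66441/85  =  781.66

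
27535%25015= 2520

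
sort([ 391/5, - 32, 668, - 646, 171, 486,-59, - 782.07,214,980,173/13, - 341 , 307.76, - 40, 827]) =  [ - 782.07, - 646,-341, -59,-40,-32,173/13,391/5,171,214,307.76,486,668,  827,980]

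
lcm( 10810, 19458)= 97290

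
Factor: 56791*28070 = 2^1 * 5^1*7^3 * 19^1* 61^1 * 401^1 = 1594123370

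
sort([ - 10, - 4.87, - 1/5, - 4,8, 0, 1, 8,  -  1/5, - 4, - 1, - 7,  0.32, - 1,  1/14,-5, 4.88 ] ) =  [ - 10, -7, - 5, - 4.87  , - 4, - 4, - 1,-1, - 1/5, - 1/5 , 0, 1/14,0.32 , 1,4.88,8, 8 ] 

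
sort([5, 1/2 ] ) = [ 1/2 , 5 ]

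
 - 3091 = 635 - 3726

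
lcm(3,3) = 3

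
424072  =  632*671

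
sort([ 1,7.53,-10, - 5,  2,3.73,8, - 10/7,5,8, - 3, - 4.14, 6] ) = [- 10  , - 5, - 4.14, - 3, - 10/7,  1,2,3.73,5, 6, 7.53,8 , 8 ] 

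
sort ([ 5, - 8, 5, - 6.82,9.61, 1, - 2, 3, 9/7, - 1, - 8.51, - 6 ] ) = [-8.51 , - 8, - 6.82,-6, - 2, - 1  ,  1, 9/7, 3,5,5,9.61] 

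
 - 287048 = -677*424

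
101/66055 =101/66055  =  0.00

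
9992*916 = 9152672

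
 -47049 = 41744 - 88793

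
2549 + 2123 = 4672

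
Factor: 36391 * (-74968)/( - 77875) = 2^3*5^(-3)*7^( -1) * 89^ ( - 1)*151^1*241^1 * 9371^1 = 2728160488/77875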